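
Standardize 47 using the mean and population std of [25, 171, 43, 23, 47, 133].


μ = 73.6667, σ = 57.1275
z = (47 - 73.6667)/57.1275 = -0.4668

-0.4668


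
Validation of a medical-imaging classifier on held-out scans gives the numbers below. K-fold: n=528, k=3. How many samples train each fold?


Fold size = 528/3 = 176
Training per fold = 528 - 176 = 352

352


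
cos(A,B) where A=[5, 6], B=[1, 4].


A·B = 5·1 + 6·4 = 29
‖A‖ = √61 = 7.8102, ‖B‖ = √17 = 4.1231
cos = 29/(√61·√17) = 29/√1037 = 0.9006

0.9006


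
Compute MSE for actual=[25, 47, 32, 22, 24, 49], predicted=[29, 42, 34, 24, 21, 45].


Squared errors: (25-29)²=16, (47-42)²=25, (32-34)²=4, (22-24)²=4, (24-21)²=9, (49-45)²=16
Sum = 74
MSE = 74/6 = 37/3

37/3


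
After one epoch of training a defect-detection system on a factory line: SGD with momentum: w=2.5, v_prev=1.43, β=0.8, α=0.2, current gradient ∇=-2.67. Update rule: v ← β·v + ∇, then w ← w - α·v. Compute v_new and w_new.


v_new = 0.8·1.43 - 2.67 = 1.144 - 2.67 = -1.526
w_new = 2.5 - 0.2·-1.526 = 2.5 + 0.3052 = 2.8052

v_new=-1.526, w_new=2.8052


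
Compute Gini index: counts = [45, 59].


Probabilities: [45/104, 59/104] ≈ [0.4327, 0.5673]
Σpᵢ² = (2025 + 3481)/104² = 5506/10816
Gini = 1 - Σpᵢ² = 1 - 5506/10816 = 0.4909

0.4909


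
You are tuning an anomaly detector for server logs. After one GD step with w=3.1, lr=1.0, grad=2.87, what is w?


w_new = w - α·∇
= 3.1 - 1.0·2.87
= 3.1 - 2.87
= 0.23

0.23


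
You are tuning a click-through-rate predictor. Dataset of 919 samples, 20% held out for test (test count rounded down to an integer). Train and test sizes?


Test = ⌊919·20/100⌋ = 183
Train = 919 - 183 = 736

Train: 736, Test: 183


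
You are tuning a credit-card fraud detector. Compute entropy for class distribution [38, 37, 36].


Probabilities: [38/111, 37/111, 36/111] ≈ [0.3423, 0.3333, 0.3243]
H = -((38/111)·log₂(38/111) + (37/111)·log₂(37/111) + (36/111)·log₂(36/111))
  = 1.5846 bits

1.5846 bits


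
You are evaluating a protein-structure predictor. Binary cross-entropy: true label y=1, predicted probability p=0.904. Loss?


BCE = -[y·ln(p) + (1-y)·ln(1-p)]
= -1·ln(0.904) - 0
= -ln(0.904) = 0.1009

0.1009


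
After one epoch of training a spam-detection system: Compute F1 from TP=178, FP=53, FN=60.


Precision = 178/231 = 0.7706
Recall = 178/238 = 0.7479
F1 = 2·P·R/(P+R) = 2·TP/(2·TP+FP+FN) = 356/(356+53+60) = 356/469 = 0.7591

0.7591


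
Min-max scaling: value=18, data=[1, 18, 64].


min=1, max=64
(18-1)/(64-1) = 17/63 = 0.2698

0.2698


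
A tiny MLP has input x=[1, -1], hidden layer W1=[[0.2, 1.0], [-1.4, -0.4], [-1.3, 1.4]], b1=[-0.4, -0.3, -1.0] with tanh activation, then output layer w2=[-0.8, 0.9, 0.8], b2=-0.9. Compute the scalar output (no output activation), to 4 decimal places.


z1[0] = (0.2)·(1) + (1.0)·(-1) - 0.4 = -1.2
z1[1] = (-1.4)·(1) + (-0.4)·(-1) - 0.3 = -1.3
z1[2] = (-1.3)·(1) + (1.4)·(-1) - 1.0 = -3.7
h = tanh(z1) = [-0.8337, -0.8617, -0.9988]
output = (-0.8)·(-0.8337) + (0.9)·(-0.8617) + (0.8)·(-0.9988) - 0.9 = -1.8076

-1.8076


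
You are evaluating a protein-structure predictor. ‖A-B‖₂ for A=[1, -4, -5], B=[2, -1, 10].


d = √((1-2)² + (-4+ 1)² + (-5-10)²)
  = √(1 + 9 + 225)
  = √235 = 15.3297

15.3297


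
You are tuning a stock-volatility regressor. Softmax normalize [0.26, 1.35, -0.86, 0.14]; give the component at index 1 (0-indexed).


Exponentials: e^0.26=1.2969, e^1.35=3.8574, e^-0.86=0.4232, e^0.14=1.1503
Sum = 6.7278
Softmax = [0.1928, 0.5734, 0.0629, 0.171]
p[1] = 3.8574/6.7278 = 0.5734

0.5734


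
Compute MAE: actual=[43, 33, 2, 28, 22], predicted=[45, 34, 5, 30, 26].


Absolute errors: |43-45|=2, |33-34|=1, |2-5|=3, |28-30|=2, |22-26|=4
Sum = 12
MAE = 12/5 = 12/5

12/5


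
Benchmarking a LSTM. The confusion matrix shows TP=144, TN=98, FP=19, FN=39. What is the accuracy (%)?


Accuracy = (TP+TN)/(TP+TN+FP+FN)
= (144+98)/(300)
= 242/300 = 80.67%

80.67%


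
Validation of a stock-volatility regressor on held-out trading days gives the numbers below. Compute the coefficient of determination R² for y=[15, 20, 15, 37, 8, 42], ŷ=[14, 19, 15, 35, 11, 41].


ȳ = 22.8333
SS_res = Σ(y-ŷ)² = 16
SS_tot = Σ(y-ȳ)² = 918.83
R² = 1 - SS_res/SS_tot = 1 - 0.0174 = 0.9826

0.9826


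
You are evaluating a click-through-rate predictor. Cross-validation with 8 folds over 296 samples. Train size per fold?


Fold size = 296/8 = 37
Training per fold = 296 - 37 = 259

259


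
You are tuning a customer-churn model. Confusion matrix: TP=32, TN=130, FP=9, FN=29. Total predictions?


Total = TP + TN + FP + FN
= 32 + 130 + 9 + 29
= 200
(Predicted positive: 41, predicted negative: 159)

200


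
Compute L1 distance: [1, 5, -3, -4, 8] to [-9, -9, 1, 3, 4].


d = |1+ 9| + |5+ 9| + |-3-1| + |-4-3| + |8-4|
  = 10 + 14 + 4 + 7 + 4
  = 39

39


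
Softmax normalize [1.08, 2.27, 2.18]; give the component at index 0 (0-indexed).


Exponentials: e^1.08=2.9447, e^2.27=9.6794, e^2.18=8.8463
Sum = 21.4704
Softmax = [0.1372, 0.4508, 0.412]
p[0] = 2.9447/21.4704 = 0.1372

0.1372


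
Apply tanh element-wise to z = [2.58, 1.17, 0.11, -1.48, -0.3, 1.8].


tanh(2.58) = 0.9886
tanh(1.17) = 0.8243
tanh(0.11) = 0.1096
tanh(-1.48) = -0.9015
tanh(-0.3) = -0.2913
tanh(1.8) = 0.9468
result = [0.9886, 0.8243, 0.1096, -0.9015, -0.2913, 0.9468]

[0.9886, 0.8243, 0.1096, -0.9015, -0.2913, 0.9468]


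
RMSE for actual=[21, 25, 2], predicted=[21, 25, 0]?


MSE = 4/3 = 1.3333
RMSE = √(4/3) = 1.1547

1.1547


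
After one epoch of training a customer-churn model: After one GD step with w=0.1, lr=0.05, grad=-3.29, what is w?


w_new = w - α·∇
= 0.1 - 0.05·-3.29
= 0.1 + 0.1645
= 0.2645

0.2645


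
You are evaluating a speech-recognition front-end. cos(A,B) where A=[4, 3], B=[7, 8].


A·B = 4·7 + 3·8 = 52
‖A‖ = √25 = 5, ‖B‖ = √113 = 10.6301
cos = 52/(√25·√113) = 52/√2825 = 0.9783

0.9783


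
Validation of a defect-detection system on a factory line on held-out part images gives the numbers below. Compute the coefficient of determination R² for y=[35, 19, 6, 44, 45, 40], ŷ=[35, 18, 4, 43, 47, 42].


ȳ = 31.5
SS_res = Σ(y-ŷ)² = 14
SS_tot = Σ(y-ȳ)² = 1229.5
R² = 1 - SS_res/SS_tot = 1 - 0.0114 = 0.9886

0.9886


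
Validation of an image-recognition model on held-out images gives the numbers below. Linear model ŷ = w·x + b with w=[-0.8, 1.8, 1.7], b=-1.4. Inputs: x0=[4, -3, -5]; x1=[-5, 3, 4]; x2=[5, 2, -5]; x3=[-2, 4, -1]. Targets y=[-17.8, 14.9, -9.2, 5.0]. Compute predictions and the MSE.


ŷ0 = (-0.8)·(4) + (1.8)·(-3) + (1.7)·(-5) - 1.4 = -18.5
ŷ1 = (-0.8)·(-5) + (1.8)·(3) + (1.7)·(4) - 1.4 = 14.8
ŷ2 = (-0.8)·(5) + (1.8)·(2) + (1.7)·(-5) - 1.4 = -10.3
ŷ3 = (-0.8)·(-2) + (1.8)·(4) + (1.7)·(-1) - 1.4 = 5.7
errors² = [0.49, 0.01, 1.21, 0.49]
MSE = 2.2000/4 = 0.55

0.55


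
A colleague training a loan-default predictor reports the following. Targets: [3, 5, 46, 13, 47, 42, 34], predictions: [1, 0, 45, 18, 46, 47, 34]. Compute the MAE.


Absolute errors: |3-1|=2, |5-0|=5, |46-45|=1, |13-18|=5, |47-46|=1, |42-47|=5, |34-34|=0
Sum = 19
MAE = 19/7 = 19/7

19/7


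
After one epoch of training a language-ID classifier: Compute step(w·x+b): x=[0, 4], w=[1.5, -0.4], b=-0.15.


z = (0)·(1.5) + (4)·(-0.4) - 0.15
  = -1.75
step(z) = 0 (z<0)

0


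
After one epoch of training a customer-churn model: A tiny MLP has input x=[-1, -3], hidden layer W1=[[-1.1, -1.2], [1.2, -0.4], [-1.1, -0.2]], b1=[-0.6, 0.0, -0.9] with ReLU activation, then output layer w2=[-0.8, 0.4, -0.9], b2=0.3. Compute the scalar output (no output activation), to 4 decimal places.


z1[0] = (-1.1)·(-1) + (-1.2)·(-3) - 0.6 = 4.1
z1[1] = (1.2)·(-1) + (-0.4)·(-3) + 0.0 = 0.0
z1[2] = (-1.1)·(-1) + (-0.2)·(-3) - 0.9 = 0.8
h = ReLU(z1) = [4.1, 0.0, 0.8]
output = (-0.8)·(4.1) + (0.4)·(0.0) + (-0.9)·(0.8) + 0.3 = -3.7

-3.7


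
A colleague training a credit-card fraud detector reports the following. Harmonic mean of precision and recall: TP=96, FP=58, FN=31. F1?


Precision = 96/154 = 0.6234
Recall = 96/127 = 0.7559
F1 = 2·P·R/(P+R) = 2·TP/(2·TP+FP+FN) = 192/(192+58+31) = 192/281 = 0.6833

0.6833


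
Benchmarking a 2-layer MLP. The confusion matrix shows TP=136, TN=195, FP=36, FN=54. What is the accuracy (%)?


Accuracy = (TP+TN)/(TP+TN+FP+FN)
= (136+195)/(421)
= 331/421 = 78.62%

78.62%


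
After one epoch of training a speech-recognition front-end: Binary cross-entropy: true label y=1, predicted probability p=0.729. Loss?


BCE = -[y·ln(p) + (1-y)·ln(1-p)]
= -1·ln(0.729) - 0
= -ln(0.729) = 0.3161

0.3161


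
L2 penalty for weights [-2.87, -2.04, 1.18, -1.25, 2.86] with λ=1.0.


‖w‖₂² = (-2.87)² + (-2.04)² + (1.18)² + (-1.25)² + (2.86)²
     = 8.2369 + 4.1616 + 1.3924 + 1.5625 + 8.1796
     = 23.533
λ·‖w‖₂² = 1.0·23.533 = 23.533

23.533


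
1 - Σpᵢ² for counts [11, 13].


Probabilities: [11/24, 13/24] ≈ [0.4583, 0.5417]
Σpᵢ² = (121 + 169)/24² = 290/576
Gini = 1 - Σpᵢ² = 1 - 290/576 = 0.4965

0.4965


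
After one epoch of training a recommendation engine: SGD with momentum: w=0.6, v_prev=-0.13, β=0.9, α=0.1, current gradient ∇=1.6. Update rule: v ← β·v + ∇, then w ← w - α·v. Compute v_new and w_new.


v_new = 0.9·-0.13 + 1.6 = -0.117 + 1.6 = 1.483
w_new = 0.6 - 0.1·1.483 = 0.6 - 0.1483 = 0.4517

v_new=1.483, w_new=0.4517


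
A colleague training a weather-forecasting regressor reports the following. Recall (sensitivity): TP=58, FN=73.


Recall = TP/(TP+FN)
= 58/(58+73)
= 58/131 = 44.27%

44.27%


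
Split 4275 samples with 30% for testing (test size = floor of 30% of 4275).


Test = ⌊4275·30/100⌋ = 1282
Train = 4275 - 1282 = 2993

Train: 2993, Test: 1282


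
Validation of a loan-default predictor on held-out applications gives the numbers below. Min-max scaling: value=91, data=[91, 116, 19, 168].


min=19, max=168
(91-19)/(168-19) = 72/149 = 0.4832

0.4832


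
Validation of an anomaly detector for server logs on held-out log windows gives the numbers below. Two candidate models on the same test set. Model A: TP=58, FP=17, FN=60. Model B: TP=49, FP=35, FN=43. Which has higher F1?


Model A: P=58/75=0.7733, R=58/118=0.4915, F1=2PR/(P+R)=2TP/(2TP+FP+FN)=116/193=0.601
Model B: P=49/84=0.5833, R=49/92=0.5326, F1=2PR/(P+R)=2TP/(2TP+FP+FN)=98/176=0.5568
0.601 > 0.5568 → Model A

Model A


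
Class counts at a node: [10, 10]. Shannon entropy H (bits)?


Probabilities: [10/20, 10/20] ≈ [0.5, 0.5]
H = -((10/20)·log₂(10/20) + (10/20)·log₂(10/20))
  = 1.0 bits

1.0 bits


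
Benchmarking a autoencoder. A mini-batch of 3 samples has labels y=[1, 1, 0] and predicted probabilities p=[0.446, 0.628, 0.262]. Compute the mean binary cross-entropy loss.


L[0] = -ln(0.446) = 0.8074
L[1] = -ln(0.628) = 0.4652
L[2] = -ln(1-0.262) = -ln(0.738) = 0.3038
mean = (0.8074 + 0.4652 + 0.3038)/3 = 0.5255

0.5255


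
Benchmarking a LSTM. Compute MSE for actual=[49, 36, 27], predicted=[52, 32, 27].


Squared errors: (49-52)²=9, (36-32)²=16, (27-27)²=0
Sum = 25
MSE = 25/3 = 25/3

25/3


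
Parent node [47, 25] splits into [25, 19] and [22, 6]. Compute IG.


Parent = [47, 25], H_parent = 0.9316
H_left = 0.9865 (n=44), H_right = 0.7496 (n=28)
H_children = (44/72)·0.9865 + (28/72)·0.7496 = 0.8944
IG = 0.9316 - 0.8944 = 0.0372

0.0372


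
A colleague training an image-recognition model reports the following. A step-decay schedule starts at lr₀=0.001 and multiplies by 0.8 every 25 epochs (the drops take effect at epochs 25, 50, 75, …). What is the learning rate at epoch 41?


n_drops = ⌊41/25⌋ = 1
lr = 0.001·0.8^1 = 0.001·0.8 = 0.0008

0.0008


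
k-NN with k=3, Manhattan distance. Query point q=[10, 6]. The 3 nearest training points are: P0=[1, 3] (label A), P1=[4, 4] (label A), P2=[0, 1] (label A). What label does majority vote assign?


d(q,P0) = 12  (label A)
d(q,P1) = 8  (label A)
d(q,P2) = 15  (label A)
Votes: A=3, B=0
Majority → A

A


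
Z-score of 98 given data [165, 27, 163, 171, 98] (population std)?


μ = 124.8, σ = 55.6647
z = (98 - 124.8)/55.6647 = -0.4815

-0.4815


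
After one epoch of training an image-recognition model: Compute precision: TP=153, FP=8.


Precision = TP/(TP+FP)
= 153/(153+8)
= 153/161 = 95.03%

95.03%


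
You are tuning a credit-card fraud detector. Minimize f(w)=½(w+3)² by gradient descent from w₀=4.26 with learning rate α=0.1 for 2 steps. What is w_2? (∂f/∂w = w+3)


step 1: grad = 4.26+3 = 7.26; w = 4.26 - 0.1·(7.26) = 3.534
step 2: grad = 3.534+3 = 6.534; w = 3.534 - 0.1·(6.534) = 2.8806

2.8806


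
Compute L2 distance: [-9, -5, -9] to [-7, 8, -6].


d = √((-9+ 7)² + (-5-8)² + (-9+ 6)²)
  = √(4 + 169 + 9)
  = √182 = 13.4907

13.4907


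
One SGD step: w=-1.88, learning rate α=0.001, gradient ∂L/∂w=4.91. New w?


w_new = w - α·∇
= -1.88 - 0.001·4.91
= -1.88 - 0.00491
= -1.88491

-1.88491


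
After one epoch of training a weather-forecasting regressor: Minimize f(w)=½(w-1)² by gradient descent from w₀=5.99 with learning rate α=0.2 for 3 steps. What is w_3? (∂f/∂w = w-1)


step 1: grad = 5.99-1 = 4.99; w = 5.99 - 0.2·(4.99) = 4.992
step 2: grad = 4.992-1 = 3.992; w = 4.992 - 0.2·(3.992) = 4.1936
step 3: grad = 4.1936-1 = 3.1936; w = 4.1936 - 0.2·(3.1936) = 3.55488

3.55488


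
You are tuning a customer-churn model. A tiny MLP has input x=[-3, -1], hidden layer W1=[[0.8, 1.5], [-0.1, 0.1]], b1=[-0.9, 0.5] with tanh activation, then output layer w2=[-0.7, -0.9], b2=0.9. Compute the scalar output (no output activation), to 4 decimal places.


z1[0] = (0.8)·(-3) + (1.5)·(-1) - 0.9 = -4.8
z1[1] = (-0.1)·(-3) + (0.1)·(-1) + 0.5 = 0.7
h = tanh(z1) = [-0.9999, 0.6044]
output = (-0.7)·(-0.9999) + (-0.9)·(0.6044) + 0.9 = 1.056

1.056


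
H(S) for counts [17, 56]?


Probabilities: [17/73, 56/73] ≈ [0.2329, 0.7671]
H = -((17/73)·log₂(17/73) + (56/73)·log₂(56/73))
  = 0.783 bits

0.783 bits


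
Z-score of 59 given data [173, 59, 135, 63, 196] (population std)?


μ = 125.2, σ = 55.9371
z = (59 - 125.2)/55.9371 = -1.1835

-1.1835


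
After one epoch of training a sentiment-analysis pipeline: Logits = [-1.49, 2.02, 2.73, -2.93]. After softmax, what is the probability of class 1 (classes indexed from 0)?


Exponentials: e^-1.49=0.2254, e^2.02=7.5383, e^2.73=15.3329, e^-2.93=0.0534
Sum = 23.15
Softmax = [0.0097, 0.3256, 0.6623, 0.0023]
p[1] = 7.5383/23.15 = 0.3256

0.3256


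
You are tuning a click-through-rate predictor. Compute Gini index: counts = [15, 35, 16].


Probabilities: [15/66, 35/66, 16/66] ≈ [0.2273, 0.5303, 0.2424]
Σpᵢ² = (225 + 1225 + 256)/66² = 1706/4356
Gini = 1 - Σpᵢ² = 1 - 1706/4356 = 0.6084

0.6084


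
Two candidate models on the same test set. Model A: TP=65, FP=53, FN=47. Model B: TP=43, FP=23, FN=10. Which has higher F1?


Model A: P=65/118=0.5508, R=65/112=0.5804, F1=2PR/(P+R)=2TP/(2TP+FP+FN)=130/230=0.5652
Model B: P=43/66=0.6515, R=43/53=0.8113, F1=2PR/(P+R)=2TP/(2TP+FP+FN)=86/119=0.7227
0.5652 < 0.7227 → Model B

Model B


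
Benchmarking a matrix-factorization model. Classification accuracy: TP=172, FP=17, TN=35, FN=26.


Accuracy = (TP+TN)/(TP+TN+FP+FN)
= (172+35)/(250)
= 207/250 = 82.8%

82.8%


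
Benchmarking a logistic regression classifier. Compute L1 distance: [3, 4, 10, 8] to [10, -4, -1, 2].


d = |3-10| + |4+ 4| + |10+ 1| + |8-2|
  = 7 + 8 + 11 + 6
  = 32

32


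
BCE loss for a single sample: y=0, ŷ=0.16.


BCE = -[y·ln(p) + (1-y)·ln(1-p)]
= -0 - 1·ln(1-0.16)
= -ln(0.84) = 0.1744

0.1744


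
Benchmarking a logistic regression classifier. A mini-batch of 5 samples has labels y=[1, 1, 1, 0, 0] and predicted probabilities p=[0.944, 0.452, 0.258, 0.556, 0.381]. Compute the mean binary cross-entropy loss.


L[0] = -ln(0.944) = 0.0576
L[1] = -ln(0.452) = 0.7941
L[2] = -ln(0.258) = 1.3548
L[3] = -ln(1-0.556) = -ln(0.444) = 0.8119
L[4] = -ln(1-0.381) = -ln(0.619) = 0.4797
mean = (0.0576 + 0.7941 + 1.3548 + 0.8119 + 0.4797)/5 = 0.6996

0.6996


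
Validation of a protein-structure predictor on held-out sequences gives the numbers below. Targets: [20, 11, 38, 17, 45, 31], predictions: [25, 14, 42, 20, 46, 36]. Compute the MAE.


Absolute errors: |20-25|=5, |11-14|=3, |38-42|=4, |17-20|=3, |45-46|=1, |31-36|=5
Sum = 21
MAE = 21/6 = 7/2

7/2


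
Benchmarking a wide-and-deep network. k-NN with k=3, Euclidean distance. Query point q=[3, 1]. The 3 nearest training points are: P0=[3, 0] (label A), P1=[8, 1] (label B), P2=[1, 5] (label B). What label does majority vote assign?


d(q,P0) = 1.0  (label A)
d(q,P1) = 5.0  (label B)
d(q,P2) = 4.4721  (label B)
Votes: A=1, B=2
Majority → B

B


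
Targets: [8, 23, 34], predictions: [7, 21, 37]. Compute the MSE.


Squared errors: (8-7)²=1, (23-21)²=4, (34-37)²=9
Sum = 14
MSE = 14/3 = 14/3

14/3


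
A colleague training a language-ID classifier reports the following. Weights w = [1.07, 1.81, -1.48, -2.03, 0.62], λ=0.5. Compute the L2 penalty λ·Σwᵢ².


‖w‖₂² = (1.07)² + (1.81)² + (-1.48)² + (-2.03)² + (0.62)²
     = 1.1449 + 3.2761 + 2.1904 + 4.1209 + 0.3844
     = 11.1167
λ·‖w‖₂² = 0.5·11.1167 = 5.55835

5.55835


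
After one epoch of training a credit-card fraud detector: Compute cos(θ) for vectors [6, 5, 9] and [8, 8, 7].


A·B = 6·8 + 5·8 + 9·7 = 151
‖A‖ = √142 = 11.9164, ‖B‖ = √177 = 13.3041
cos = 151/(√142·√177) = 151/√25134 = 0.9525

0.9525


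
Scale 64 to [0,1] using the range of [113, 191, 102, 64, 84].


min=64, max=191
(64-64)/(191-64) = 0/127 = 0.0

0.0


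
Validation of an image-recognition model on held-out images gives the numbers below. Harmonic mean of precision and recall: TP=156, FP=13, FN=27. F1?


Precision = 156/169 = 0.9231
Recall = 156/183 = 0.8525
F1 = 2·P·R/(P+R) = 2·TP/(2·TP+FP+FN) = 312/(312+13+27) = 312/352 = 0.8864

0.8864


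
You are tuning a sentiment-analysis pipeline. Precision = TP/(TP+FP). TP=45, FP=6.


Precision = TP/(TP+FP)
= 45/(45+6)
= 45/51 = 88.24%

88.24%


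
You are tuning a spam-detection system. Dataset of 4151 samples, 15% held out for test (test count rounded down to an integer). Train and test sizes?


Test = ⌊4151·15/100⌋ = 622
Train = 4151 - 622 = 3529

Train: 3529, Test: 622


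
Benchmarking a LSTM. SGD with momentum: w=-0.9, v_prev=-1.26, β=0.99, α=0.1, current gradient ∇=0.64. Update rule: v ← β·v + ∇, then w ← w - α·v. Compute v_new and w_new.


v_new = 0.99·-1.26 + 0.64 = -1.2474 + 0.64 = -0.6074
w_new = -0.9 - 0.1·-0.6074 = -0.9 + 0.06074 = -0.83926

v_new=-0.6074, w_new=-0.83926


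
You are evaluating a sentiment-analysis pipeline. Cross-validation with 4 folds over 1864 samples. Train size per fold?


Fold size = 1864/4 = 466
Training per fold = 1864 - 466 = 1398

1398


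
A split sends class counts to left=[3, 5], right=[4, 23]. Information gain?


Parent = [7, 28], H_parent = 0.7219
H_left = 0.9544 (n=8), H_right = 0.6052 (n=27)
H_children = (8/35)·0.9544 + (27/35)·0.6052 = 0.685
IG = 0.7219 - 0.685 = 0.0369

0.0369


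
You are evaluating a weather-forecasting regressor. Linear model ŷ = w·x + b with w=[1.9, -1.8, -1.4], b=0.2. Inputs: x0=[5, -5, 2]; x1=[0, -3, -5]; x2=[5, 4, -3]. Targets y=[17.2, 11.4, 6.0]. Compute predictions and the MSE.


ŷ0 = (1.9)·(5) + (-1.8)·(-5) + (-1.4)·(2) + 0.2 = 15.9
ŷ1 = (1.9)·(0) + (-1.8)·(-3) + (-1.4)·(-5) + 0.2 = 12.6
ŷ2 = (1.9)·(5) + (-1.8)·(4) + (-1.4)·(-3) + 0.2 = 6.7
errors² = [1.69, 1.44, 0.49]
MSE = 3.6200/3 = 1.2067

1.2067


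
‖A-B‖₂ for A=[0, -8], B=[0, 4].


d = √((0-0)² + (-8-4)²)
  = √(0 + 144)
  = √144 = 12.0

12.0


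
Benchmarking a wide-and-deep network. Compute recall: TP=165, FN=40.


Recall = TP/(TP+FN)
= 165/(165+40)
= 165/205 = 80.49%

80.49%


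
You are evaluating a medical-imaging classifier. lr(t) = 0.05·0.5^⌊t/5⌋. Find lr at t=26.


n_drops = ⌊26/5⌋ = 5
lr = 0.05·0.5^5 = 0.05·0.03125 = 0.0015625

0.0015625


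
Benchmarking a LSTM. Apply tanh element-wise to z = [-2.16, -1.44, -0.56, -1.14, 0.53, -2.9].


tanh(-2.16) = -0.9737
tanh(-1.44) = -0.8937
tanh(-0.56) = -0.508
tanh(-1.14) = -0.8144
tanh(0.53) = 0.4854
tanh(-2.9) = -0.994
result = [-0.9737, -0.8937, -0.508, -0.8144, 0.4854, -0.994]

[-0.9737, -0.8937, -0.508, -0.8144, 0.4854, -0.994]


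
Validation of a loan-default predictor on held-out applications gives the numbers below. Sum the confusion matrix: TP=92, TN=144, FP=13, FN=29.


Total = TP + TN + FP + FN
= 92 + 144 + 13 + 29
= 278
(Predicted positive: 105, predicted negative: 173)

278


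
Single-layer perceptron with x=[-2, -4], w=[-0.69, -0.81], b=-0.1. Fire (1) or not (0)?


z = (-2)·(-0.69) + (-4)·(-0.81) - 0.1
  = 4.52
step(z) = 1 (z≥0)

1


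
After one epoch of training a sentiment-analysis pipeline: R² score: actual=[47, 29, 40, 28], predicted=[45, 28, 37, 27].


ȳ = 36
SS_res = Σ(y-ŷ)² = 15
SS_tot = Σ(y-ȳ)² = 250
R² = 1 - SS_res/SS_tot = 1 - 0.06 = 0.94

0.94


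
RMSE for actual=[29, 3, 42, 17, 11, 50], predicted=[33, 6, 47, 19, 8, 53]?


MSE = 72/6 = 12
RMSE = √(72/6) = 3.4641

3.4641


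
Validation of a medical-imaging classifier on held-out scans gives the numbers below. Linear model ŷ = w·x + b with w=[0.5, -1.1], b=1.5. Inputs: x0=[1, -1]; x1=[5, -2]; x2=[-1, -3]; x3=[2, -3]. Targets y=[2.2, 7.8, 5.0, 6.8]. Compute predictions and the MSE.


ŷ0 = (0.5)·(1) + (-1.1)·(-1) + 1.5 = 3.1
ŷ1 = (0.5)·(5) + (-1.1)·(-2) + 1.5 = 6.2
ŷ2 = (0.5)·(-1) + (-1.1)·(-3) + 1.5 = 4.3
ŷ3 = (0.5)·(2) + (-1.1)·(-3) + 1.5 = 5.8
errors² = [0.81, 2.56, 0.49, 1.0]
MSE = 4.8600/4 = 1.215

1.215


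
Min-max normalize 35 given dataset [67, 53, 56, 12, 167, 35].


min=12, max=167
(35-12)/(167-12) = 23/155 = 0.1484

0.1484


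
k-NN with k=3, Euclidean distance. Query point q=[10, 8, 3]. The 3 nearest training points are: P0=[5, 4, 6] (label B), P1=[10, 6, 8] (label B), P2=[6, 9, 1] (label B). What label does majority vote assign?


d(q,P0) = 7.0711  (label B)
d(q,P1) = 5.3852  (label B)
d(q,P2) = 4.5826  (label B)
Votes: A=0, B=3
Majority → B

B


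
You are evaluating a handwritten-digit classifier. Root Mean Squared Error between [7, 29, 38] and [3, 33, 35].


MSE = 41/3 = 13.6667
RMSE = √(41/3) = 3.6968

3.6968


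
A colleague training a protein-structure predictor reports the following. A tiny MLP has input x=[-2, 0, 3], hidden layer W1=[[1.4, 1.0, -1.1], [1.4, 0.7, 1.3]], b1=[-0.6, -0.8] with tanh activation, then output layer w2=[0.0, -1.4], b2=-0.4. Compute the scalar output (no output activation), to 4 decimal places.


z1[0] = (1.4)·(-2) + (1.0)·(0) + (-1.1)·(3) - 0.6 = -6.7
z1[1] = (1.4)·(-2) + (0.7)·(0) + (1.3)·(3) - 0.8 = 0.3
h = tanh(z1) = [-1.0, 0.2913]
output = (0.0)·(-1.0) + (-1.4)·(0.2913) - 0.4 = -0.8078

-0.8078


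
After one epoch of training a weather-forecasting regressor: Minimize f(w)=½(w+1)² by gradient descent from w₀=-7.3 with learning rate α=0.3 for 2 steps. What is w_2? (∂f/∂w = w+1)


step 1: grad = -7.3+1 = -6.3; w = -7.3 - 0.3·(-6.3) = -5.41
step 2: grad = -5.41+1 = -4.41; w = -5.41 - 0.3·(-4.41) = -4.087

-4.087


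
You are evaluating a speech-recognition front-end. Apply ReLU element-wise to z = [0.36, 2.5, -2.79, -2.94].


ReLU(0.36) = max(0, 0.36) = 0.36
ReLU(2.5) = max(0, 2.5) = 2.5
ReLU(-2.79) = max(0, -2.79) = 0.0
ReLU(-2.94) = max(0, -2.94) = 0.0
result = [0.36, 2.5, 0.0, 0.0]

[0.36, 2.5, 0.0, 0.0]


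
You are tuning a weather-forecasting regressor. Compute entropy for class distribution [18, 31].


Probabilities: [18/49, 31/49] ≈ [0.3673, 0.6327]
H = -((18/49)·log₂(18/49) + (31/49)·log₂(31/49))
  = 0.9486 bits

0.9486 bits


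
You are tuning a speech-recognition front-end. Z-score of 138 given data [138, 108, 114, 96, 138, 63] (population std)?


μ = 109.5, σ = 25.7924
z = (138 - 109.5)/25.7924 = 1.105

1.105


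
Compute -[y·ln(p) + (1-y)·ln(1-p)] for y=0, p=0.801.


BCE = -[y·ln(p) + (1-y)·ln(1-p)]
= -0 - 1·ln(1-0.801)
= -ln(0.199) = 1.6145

1.6145


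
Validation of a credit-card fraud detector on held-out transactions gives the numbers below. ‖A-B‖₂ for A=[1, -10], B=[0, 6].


d = √((1-0)² + (-10-6)²)
  = √(1 + 256)
  = √257 = 16.0312

16.0312


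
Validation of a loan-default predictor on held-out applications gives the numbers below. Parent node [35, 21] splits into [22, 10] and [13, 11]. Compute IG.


Parent = [35, 21], H_parent = 0.9544
H_left = 0.896 (n=32), H_right = 0.995 (n=24)
H_children = (32/56)·0.896 + (24/56)·0.995 = 0.9384
IG = 0.9544 - 0.9384 = 0.016

0.016


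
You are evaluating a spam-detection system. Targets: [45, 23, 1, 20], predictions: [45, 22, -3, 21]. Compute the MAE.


Absolute errors: |45-45|=0, |23-22|=1, |1+ 3|=4, |20-21|=1
Sum = 6
MAE = 6/4 = 3/2

3/2


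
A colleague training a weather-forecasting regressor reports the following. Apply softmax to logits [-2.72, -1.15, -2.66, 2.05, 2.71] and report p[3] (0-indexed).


Exponentials: e^-2.72=0.0659, e^-1.15=0.3166, e^-2.66=0.0699, e^2.05=7.7679, e^2.71=15.0293
Sum = 23.2496
Softmax = [0.0028, 0.0136, 0.003, 0.3341, 0.6464]
p[3] = 7.7679/23.2496 = 0.3341

0.3341


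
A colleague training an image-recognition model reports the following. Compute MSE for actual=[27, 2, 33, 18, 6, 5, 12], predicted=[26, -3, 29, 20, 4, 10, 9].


Squared errors: (27-26)²=1, (2+ 3)²=25, (33-29)²=16, (18-20)²=4, (6-4)²=4, (5-10)²=25, (12-9)²=9
Sum = 84
MSE = 84/7 = 12

12


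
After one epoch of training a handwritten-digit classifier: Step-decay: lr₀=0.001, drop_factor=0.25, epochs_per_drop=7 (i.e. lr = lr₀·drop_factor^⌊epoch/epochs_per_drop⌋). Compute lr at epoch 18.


n_drops = ⌊18/7⌋ = 2
lr = 0.001·0.25^2 = 0.001·0.0625 = 0.0000625

0.0000625


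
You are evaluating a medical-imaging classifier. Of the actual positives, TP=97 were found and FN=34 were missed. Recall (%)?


Recall = TP/(TP+FN)
= 97/(97+34)
= 97/131 = 74.05%

74.05%


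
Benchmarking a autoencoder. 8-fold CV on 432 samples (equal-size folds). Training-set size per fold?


Fold size = 432/8 = 54
Training per fold = 432 - 54 = 378

378


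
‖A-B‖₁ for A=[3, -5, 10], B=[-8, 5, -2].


d = |3+ 8| + |-5-5| + |10+ 2|
  = 11 + 10 + 12
  = 33

33


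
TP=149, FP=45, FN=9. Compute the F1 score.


Precision = 149/194 = 0.768
Recall = 149/158 = 0.943
F1 = 2·P·R/(P+R) = 2·TP/(2·TP+FP+FN) = 298/(298+45+9) = 298/352 = 0.8466

0.8466


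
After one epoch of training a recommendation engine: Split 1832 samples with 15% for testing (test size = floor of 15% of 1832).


Test = ⌊1832·15/100⌋ = 274
Train = 1832 - 274 = 1558

Train: 1558, Test: 274


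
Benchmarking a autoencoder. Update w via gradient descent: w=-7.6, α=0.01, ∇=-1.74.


w_new = w - α·∇
= -7.6 - 0.01·-1.74
= -7.6 + 0.0174
= -7.5826

-7.5826


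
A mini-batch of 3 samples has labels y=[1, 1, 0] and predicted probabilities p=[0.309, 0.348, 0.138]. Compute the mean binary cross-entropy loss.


L[0] = -ln(0.309) = 1.1744
L[1] = -ln(0.348) = 1.0556
L[2] = -ln(1-0.138) = -ln(0.862) = 0.1485
mean = (1.1744 + 1.0556 + 0.1485)/3 = 0.7928

0.7928


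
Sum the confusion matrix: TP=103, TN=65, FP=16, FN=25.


Total = TP + TN + FP + FN
= 103 + 65 + 16 + 25
= 209
(Predicted positive: 119, predicted negative: 90)

209


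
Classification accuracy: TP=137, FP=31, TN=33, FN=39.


Accuracy = (TP+TN)/(TP+TN+FP+FN)
= (137+33)/(240)
= 170/240 = 70.83%

70.83%


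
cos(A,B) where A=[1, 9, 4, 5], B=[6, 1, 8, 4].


A·B = 1·6 + 9·1 + 4·8 + 5·4 = 67
‖A‖ = √123 = 11.0905, ‖B‖ = √117 = 10.8167
cos = 67/(√123·√117) = 67/√14391 = 0.5585

0.5585


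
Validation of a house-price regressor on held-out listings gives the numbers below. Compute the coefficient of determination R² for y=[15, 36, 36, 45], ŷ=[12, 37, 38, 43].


ȳ = 33
SS_res = Σ(y-ŷ)² = 18
SS_tot = Σ(y-ȳ)² = 486
R² = 1 - SS_res/SS_tot = 1 - 0.037 = 0.963

0.963


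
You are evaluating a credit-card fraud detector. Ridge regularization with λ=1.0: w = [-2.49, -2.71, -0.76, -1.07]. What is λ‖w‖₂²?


‖w‖₂² = (-2.49)² + (-2.71)² + (-0.76)² + (-1.07)²
     = 6.2001 + 7.3441 + 0.5776 + 1.1449
     = 15.2667
λ·‖w‖₂² = 1.0·15.2667 = 15.2667

15.2667


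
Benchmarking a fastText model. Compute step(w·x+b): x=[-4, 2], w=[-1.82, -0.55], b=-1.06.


z = (-4)·(-1.82) + (2)·(-0.55) - 1.06
  = 5.12
step(z) = 1 (z≥0)

1


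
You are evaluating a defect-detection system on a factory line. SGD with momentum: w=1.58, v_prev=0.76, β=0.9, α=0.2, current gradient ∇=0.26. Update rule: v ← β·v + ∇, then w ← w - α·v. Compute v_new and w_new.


v_new = 0.9·0.76 + 0.26 = 0.684 + 0.26 = 0.944
w_new = 1.58 - 0.2·0.944 = 1.58 - 0.1888 = 1.3912

v_new=0.944, w_new=1.3912


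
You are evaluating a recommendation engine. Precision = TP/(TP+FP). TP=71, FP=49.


Precision = TP/(TP+FP)
= 71/(71+49)
= 71/120 = 59.17%

59.17%


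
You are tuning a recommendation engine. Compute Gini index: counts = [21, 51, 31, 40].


Probabilities: [21/143, 51/143, 31/143, 40/143] ≈ [0.1469, 0.3566, 0.2168, 0.2797]
Σpᵢ² = (441 + 2601 + 961 + 1600)/143² = 5603/20449
Gini = 1 - Σpᵢ² = 1 - 5603/20449 = 0.726

0.726


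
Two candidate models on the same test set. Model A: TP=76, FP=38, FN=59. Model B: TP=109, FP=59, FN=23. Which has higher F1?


Model A: P=76/114=0.6667, R=76/135=0.563, F1=2PR/(P+R)=2TP/(2TP+FP+FN)=152/249=0.6104
Model B: P=109/168=0.6488, R=109/132=0.8258, F1=2PR/(P+R)=2TP/(2TP+FP+FN)=218/300=0.7267
0.6104 < 0.7267 → Model B

Model B


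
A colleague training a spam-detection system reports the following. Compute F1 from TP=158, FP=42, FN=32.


Precision = 158/200 = 0.79
Recall = 158/190 = 0.8316
F1 = 2·P·R/(P+R) = 2·TP/(2·TP+FP+FN) = 316/(316+42+32) = 316/390 = 0.8103

0.8103


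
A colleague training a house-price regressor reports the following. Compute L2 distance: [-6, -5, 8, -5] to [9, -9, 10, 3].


d = √((-6-9)² + (-5+ 9)² + (8-10)² + (-5-3)²)
  = √(225 + 16 + 4 + 64)
  = √309 = 17.5784

17.5784


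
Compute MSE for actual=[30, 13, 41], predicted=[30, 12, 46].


Squared errors: (30-30)²=0, (13-12)²=1, (41-46)²=25
Sum = 26
MSE = 26/3 = 26/3

26/3


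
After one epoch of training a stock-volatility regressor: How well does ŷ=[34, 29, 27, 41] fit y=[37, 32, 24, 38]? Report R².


ȳ = 32.75
SS_res = Σ(y-ŷ)² = 36
SS_tot = Σ(y-ȳ)² = 122.75
R² = 1 - SS_res/SS_tot = 1 - 0.2933 = 0.7067

0.7067


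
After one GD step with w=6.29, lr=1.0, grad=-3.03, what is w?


w_new = w - α·∇
= 6.29 - 1.0·-3.03
= 6.29 + 3.03
= 9.32

9.32


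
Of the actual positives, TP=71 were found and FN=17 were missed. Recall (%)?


Recall = TP/(TP+FN)
= 71/(71+17)
= 71/88 = 80.68%

80.68%


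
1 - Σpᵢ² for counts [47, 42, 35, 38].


Probabilities: [47/162, 42/162, 35/162, 38/162] ≈ [0.2901, 0.2593, 0.216, 0.2346]
Σpᵢ² = (2209 + 1764 + 1225 + 1444)/162² = 6642/26244
Gini = 1 - Σpᵢ² = 1 - 6642/26244 = 0.7469

0.7469


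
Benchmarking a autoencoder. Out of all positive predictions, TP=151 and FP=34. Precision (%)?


Precision = TP/(TP+FP)
= 151/(151+34)
= 151/185 = 81.62%

81.62%


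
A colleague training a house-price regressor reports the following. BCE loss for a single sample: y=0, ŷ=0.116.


BCE = -[y·ln(p) + (1-y)·ln(1-p)]
= -0 - 1·ln(1-0.116)
= -ln(0.884) = 0.1233

0.1233


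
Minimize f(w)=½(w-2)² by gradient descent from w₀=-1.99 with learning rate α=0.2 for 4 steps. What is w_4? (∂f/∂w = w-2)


step 1: grad = -1.99-2 = -3.99; w = -1.99 - 0.2·(-3.99) = -1.192
step 2: grad = -1.192-2 = -3.192; w = -1.192 - 0.2·(-3.192) = -0.5536
step 3: grad = -0.5536-2 = -2.5536; w = -0.5536 - 0.2·(-2.5536) = -0.04288
step 4: grad = -0.04288-2 = -2.04288; w = -0.04288 - 0.2·(-2.04288) = 0.365696

0.365696


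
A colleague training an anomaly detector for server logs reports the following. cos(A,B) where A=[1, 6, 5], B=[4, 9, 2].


A·B = 1·4 + 6·9 + 5·2 = 68
‖A‖ = √62 = 7.874, ‖B‖ = √101 = 10.0499
cos = 68/(√62·√101) = 68/√6262 = 0.8593

0.8593


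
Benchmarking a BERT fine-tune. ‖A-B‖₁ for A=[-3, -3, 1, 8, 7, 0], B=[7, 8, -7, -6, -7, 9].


d = |-3-7| + |-3-8| + |1+ 7| + |8+ 6| + |7+ 7| + |0-9|
  = 10 + 11 + 8 + 14 + 14 + 9
  = 66

66


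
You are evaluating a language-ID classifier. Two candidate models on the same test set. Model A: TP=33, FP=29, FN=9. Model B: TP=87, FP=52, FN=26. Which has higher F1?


Model A: P=33/62=0.5323, R=33/42=0.7857, F1=2PR/(P+R)=2TP/(2TP+FP+FN)=66/104=0.6346
Model B: P=87/139=0.6259, R=87/113=0.7699, F1=2PR/(P+R)=2TP/(2TP+FP+FN)=174/252=0.6905
0.6346 < 0.6905 → Model B

Model B


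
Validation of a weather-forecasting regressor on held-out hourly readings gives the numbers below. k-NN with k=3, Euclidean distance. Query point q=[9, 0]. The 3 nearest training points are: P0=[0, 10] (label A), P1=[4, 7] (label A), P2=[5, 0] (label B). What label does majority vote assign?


d(q,P0) = 13.4536  (label A)
d(q,P1) = 8.6023  (label A)
d(q,P2) = 4.0  (label B)
Votes: A=2, B=1
Majority → A

A


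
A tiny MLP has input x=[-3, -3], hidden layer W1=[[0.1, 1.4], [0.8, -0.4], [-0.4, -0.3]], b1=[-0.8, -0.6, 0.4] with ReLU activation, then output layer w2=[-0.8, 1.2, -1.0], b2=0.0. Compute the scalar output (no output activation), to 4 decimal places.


z1[0] = (0.1)·(-3) + (1.4)·(-3) - 0.8 = -5.3
z1[1] = (0.8)·(-3) + (-0.4)·(-3) - 0.6 = -1.8
z1[2] = (-0.4)·(-3) + (-0.3)·(-3) + 0.4 = 2.5
h = ReLU(z1) = [0.0, 0.0, 2.5]
output = (-0.8)·(0.0) + (1.2)·(0.0) + (-1.0)·(2.5) + 0.0 = -2.5

-2.5


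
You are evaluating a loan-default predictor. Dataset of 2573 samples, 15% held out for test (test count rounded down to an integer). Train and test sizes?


Test = ⌊2573·15/100⌋ = 385
Train = 2573 - 385 = 2188

Train: 2188, Test: 385


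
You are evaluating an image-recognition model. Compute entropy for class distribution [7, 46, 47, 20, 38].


Probabilities: [7/158, 46/158, 47/158, 20/158, 38/158] ≈ [0.0443, 0.2911, 0.2975, 0.1266, 0.2405]
H = -((7/158)·log₂(7/158) + (46/158)·log₂(46/158) + (47/158)·log₂(47/158) + (20/158)·log₂(20/158) + (38/158)·log₂(38/158))
  = 2.1097 bits

2.1097 bits


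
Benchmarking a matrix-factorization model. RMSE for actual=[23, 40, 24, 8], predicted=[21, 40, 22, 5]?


MSE = 17/4 = 4.25
RMSE = √(17/4) = 2.0616

2.0616


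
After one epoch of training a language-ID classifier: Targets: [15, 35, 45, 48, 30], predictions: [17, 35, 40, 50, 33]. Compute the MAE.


Absolute errors: |15-17|=2, |35-35|=0, |45-40|=5, |48-50|=2, |30-33|=3
Sum = 12
MAE = 12/5 = 12/5

12/5


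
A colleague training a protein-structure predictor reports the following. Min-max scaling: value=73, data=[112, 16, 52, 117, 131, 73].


min=16, max=131
(73-16)/(131-16) = 57/115 = 0.4957

0.4957


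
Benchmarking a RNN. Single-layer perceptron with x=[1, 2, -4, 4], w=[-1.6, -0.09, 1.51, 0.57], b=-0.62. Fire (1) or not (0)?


z = (1)·(-1.6) + (2)·(-0.09) + (-4)·(1.51) + (4)·(0.57) - 0.62
  = -6.16
step(z) = 0 (z<0)

0


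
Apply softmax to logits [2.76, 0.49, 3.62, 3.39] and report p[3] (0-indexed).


Exponentials: e^2.76=15.7998, e^0.49=1.6323, e^3.62=37.3376, e^3.39=29.666
Sum = 84.4357
Softmax = [0.1871, 0.0193, 0.4422, 0.3513]
p[3] = 29.666/84.4357 = 0.3513

0.3513


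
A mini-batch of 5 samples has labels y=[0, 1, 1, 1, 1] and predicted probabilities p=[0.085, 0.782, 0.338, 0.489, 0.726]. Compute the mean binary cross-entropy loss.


L[0] = -ln(1-0.085) = -ln(0.915) = 0.0888
L[1] = -ln(0.782) = 0.2459
L[2] = -ln(0.338) = 1.0847
L[3] = -ln(0.489) = 0.7154
L[4] = -ln(0.726) = 0.3202
mean = (0.0888 + 0.2459 + 1.0847 + 0.7154 + 0.3202)/5 = 0.491

0.491


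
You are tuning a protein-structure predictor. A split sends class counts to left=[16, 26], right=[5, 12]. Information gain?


Parent = [21, 38], H_parent = 0.9393
H_left = 0.9587 (n=42), H_right = 0.874 (n=17)
H_children = (42/59)·0.9587 + (17/59)·0.874 = 0.9343
IG = 0.9393 - 0.9343 = 0.005

0.005


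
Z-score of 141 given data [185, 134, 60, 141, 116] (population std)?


μ = 127.2, σ = 40.5433
z = (141 - 127.2)/40.5433 = 0.3404

0.3404


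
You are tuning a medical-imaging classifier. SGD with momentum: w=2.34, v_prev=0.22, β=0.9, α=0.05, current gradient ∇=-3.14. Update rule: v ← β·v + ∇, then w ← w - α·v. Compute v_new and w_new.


v_new = 0.9·0.22 - 3.14 = 0.198 - 3.14 = -2.942
w_new = 2.34 - 0.05·-2.942 = 2.34 + 0.1471 = 2.4871

v_new=-2.942, w_new=2.4871


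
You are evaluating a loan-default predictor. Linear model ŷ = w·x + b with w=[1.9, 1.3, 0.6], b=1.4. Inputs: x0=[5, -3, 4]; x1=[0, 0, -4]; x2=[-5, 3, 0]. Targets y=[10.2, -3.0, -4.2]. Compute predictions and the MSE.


ŷ0 = (1.9)·(5) + (1.3)·(-3) + (0.6)·(4) + 1.4 = 9.4
ŷ1 = (1.9)·(0) + (1.3)·(0) + (0.6)·(-4) + 1.4 = -1.0
ŷ2 = (1.9)·(-5) + (1.3)·(3) + (0.6)·(0) + 1.4 = -4.2
errors² = [0.64, 4.0, 0.0]
MSE = 4.6400/3 = 1.5467

1.5467


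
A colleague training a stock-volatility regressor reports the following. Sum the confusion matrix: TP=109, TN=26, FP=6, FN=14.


Total = TP + TN + FP + FN
= 109 + 26 + 6 + 14
= 155
(Predicted positive: 115, predicted negative: 40)

155


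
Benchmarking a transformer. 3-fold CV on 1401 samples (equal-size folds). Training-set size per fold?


Fold size = 1401/3 = 467
Training per fold = 1401 - 467 = 934

934


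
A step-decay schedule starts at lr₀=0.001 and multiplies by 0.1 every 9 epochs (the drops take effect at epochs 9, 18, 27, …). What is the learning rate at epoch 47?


n_drops = ⌊47/9⌋ = 5
lr = 0.001·0.1^5 = 0.001·0.00001 = 0.00000001

0.00000001


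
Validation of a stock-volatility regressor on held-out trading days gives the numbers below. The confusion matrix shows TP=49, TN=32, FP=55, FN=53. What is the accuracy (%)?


Accuracy = (TP+TN)/(TP+TN+FP+FN)
= (49+32)/(189)
= 81/189 = 42.86%

42.86%


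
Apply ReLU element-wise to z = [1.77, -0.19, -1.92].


ReLU(1.77) = max(0, 1.77) = 1.77
ReLU(-0.19) = max(0, -0.19) = 0.0
ReLU(-1.92) = max(0, -1.92) = 0.0
result = [1.77, 0.0, 0.0]

[1.77, 0.0, 0.0]


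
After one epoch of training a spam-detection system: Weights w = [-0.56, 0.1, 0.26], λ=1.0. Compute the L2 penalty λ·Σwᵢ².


‖w‖₂² = (-0.56)² + (0.1)² + (0.26)²
     = 0.3136 + 0.01 + 0.0676
     = 0.3912
λ·‖w‖₂² = 1.0·0.3912 = 0.3912

0.3912


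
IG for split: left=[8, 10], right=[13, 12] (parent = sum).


Parent = [21, 22], H_parent = 0.9996
H_left = 0.9911 (n=18), H_right = 0.9988 (n=25)
H_children = (18/43)·0.9911 + (25/43)·0.9988 = 0.9956
IG = 0.9996 - 0.9956 = 0.004

0.004


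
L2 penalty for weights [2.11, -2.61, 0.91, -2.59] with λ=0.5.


‖w‖₂² = (2.11)² + (-2.61)² + (0.91)² + (-2.59)²
     = 4.4521 + 6.8121 + 0.8281 + 6.7081
     = 18.8004
λ·‖w‖₂² = 0.5·18.8004 = 9.4002

9.4002


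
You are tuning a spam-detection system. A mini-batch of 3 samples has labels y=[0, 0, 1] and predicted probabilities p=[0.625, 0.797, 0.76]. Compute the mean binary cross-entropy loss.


L[0] = -ln(1-0.625) = -ln(0.375) = 0.9808
L[1] = -ln(1-0.797) = -ln(0.203) = 1.5945
L[2] = -ln(0.76) = 0.2744
mean = (0.9808 + 1.5945 + 0.2744)/3 = 0.9499

0.9499
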